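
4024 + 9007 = 13031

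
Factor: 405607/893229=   3^(-1)*29^( - 1) * 10267^( - 1) * 405607^1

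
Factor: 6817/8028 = 2^( - 2 )*3^( - 2 ) *17^1 * 223^ ( - 1 )*401^1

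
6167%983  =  269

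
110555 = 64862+45693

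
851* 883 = 751433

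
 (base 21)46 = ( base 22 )42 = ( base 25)3f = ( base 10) 90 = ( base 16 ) 5a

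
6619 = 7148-529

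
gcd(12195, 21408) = 3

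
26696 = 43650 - 16954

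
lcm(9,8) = 72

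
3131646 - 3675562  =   - 543916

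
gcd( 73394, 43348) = 2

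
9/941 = 9/941= 0.01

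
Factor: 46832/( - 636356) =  - 2^2*7^( - 1)*2927^1*22727^(  -  1) = - 11708/159089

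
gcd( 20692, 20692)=20692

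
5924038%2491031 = 941976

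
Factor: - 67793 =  - 11^1*6163^1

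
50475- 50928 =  - 453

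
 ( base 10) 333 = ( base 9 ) 410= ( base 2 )101001101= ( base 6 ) 1313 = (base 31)AN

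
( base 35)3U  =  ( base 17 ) 7g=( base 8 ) 207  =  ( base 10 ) 135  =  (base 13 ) a5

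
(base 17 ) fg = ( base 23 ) bi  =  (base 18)F1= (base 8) 417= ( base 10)271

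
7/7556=7/7556 = 0.00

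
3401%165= 101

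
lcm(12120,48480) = 48480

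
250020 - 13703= 236317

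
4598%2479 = 2119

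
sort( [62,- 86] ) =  [ - 86,62 ] 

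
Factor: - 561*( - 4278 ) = 2399958 =2^1*3^2*11^1*17^1*23^1*31^1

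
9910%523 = 496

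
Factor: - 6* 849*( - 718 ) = 2^2*3^2*283^1*359^1 = 3657492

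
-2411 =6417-8828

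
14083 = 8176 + 5907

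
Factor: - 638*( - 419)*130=34751860=2^2*5^1 * 11^1 *13^1*29^1*419^1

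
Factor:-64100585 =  - 5^1*19^1*  29^1 * 53^1 *439^1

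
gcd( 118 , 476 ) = 2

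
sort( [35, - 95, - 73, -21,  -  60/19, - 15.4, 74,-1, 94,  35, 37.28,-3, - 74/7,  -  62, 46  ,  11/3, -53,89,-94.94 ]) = [ - 95,  -  94.94,  -  73, - 62,- 53,-21, - 15.4, - 74/7, - 60/19,-3, - 1,11/3,35, 35, 37.28, 46,74, 89,  94 ] 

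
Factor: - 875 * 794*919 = -2^1*5^3*7^1*397^1* 919^1 = -  638475250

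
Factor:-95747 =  - 95747^1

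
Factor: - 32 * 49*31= - 2^5*7^2*31^1 = - 48608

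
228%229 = 228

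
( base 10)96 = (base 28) 3c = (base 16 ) 60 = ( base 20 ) 4G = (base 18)56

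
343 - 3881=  - 3538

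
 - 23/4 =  - 6 + 1/4 =-5.75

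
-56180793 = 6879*(- 8167)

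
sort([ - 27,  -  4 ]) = [ - 27, - 4 ] 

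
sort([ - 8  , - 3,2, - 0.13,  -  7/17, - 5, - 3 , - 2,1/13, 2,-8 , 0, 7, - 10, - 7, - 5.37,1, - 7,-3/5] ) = [ - 10, - 8,-8,- 7, - 7, - 5.37  , - 5, - 3, -3, - 2, - 3/5, - 7/17, - 0.13,0,1/13,1,  2,2,7]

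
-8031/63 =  - 2677/21 = - 127.48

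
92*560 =51520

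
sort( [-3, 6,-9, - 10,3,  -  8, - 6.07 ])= [ - 10  , - 9, - 8 , - 6.07,-3, 3,6 ] 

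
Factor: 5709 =3^1*11^1*173^1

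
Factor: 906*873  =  2^1*3^3 * 97^1*151^1 = 790938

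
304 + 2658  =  2962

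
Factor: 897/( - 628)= - 2^( - 2 )*3^1*13^1*23^1*157^(- 1)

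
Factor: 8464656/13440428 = 2116164/3360107 = 2^2*3^1*79^(-1)*42533^(-1)*176347^1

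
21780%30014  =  21780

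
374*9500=3553000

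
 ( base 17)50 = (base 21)41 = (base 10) 85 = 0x55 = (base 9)104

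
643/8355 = 643/8355  =  0.08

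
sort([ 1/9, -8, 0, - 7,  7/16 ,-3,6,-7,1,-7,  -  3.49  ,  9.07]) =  [ - 8,-7, - 7, - 7,-3.49, - 3,0,1/9, 7/16,1, 6,9.07]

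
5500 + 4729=10229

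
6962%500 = 462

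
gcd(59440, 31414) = 2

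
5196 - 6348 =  - 1152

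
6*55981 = 335886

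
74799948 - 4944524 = 69855424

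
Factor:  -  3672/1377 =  - 8/3 = - 2^3* 3^( - 1)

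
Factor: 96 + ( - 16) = 80=2^4*5^1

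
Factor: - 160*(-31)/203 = 2^5*5^1*7^( - 1 )*29^( - 1)*31^1=4960/203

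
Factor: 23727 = 3^1 * 11^1*719^1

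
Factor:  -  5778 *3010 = - 2^2 *3^3 * 5^1  *7^1*43^1 * 107^1 = - 17391780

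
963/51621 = 321/17207 = 0.02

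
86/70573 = 86/70573 = 0.00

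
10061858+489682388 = 499744246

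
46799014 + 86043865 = 132842879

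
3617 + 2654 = 6271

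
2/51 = 2/51= 0.04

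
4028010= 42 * 95905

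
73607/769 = 73607/769 = 95.72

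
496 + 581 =1077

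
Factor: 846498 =2^1*3^1 * 17^1*43^1*193^1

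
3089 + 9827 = 12916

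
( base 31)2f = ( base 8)115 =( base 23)38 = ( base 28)2L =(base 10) 77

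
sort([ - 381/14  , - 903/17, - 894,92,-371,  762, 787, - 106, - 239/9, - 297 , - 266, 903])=[ - 894, - 371,-297, - 266, - 106,- 903/17, - 381/14 ,  -  239/9,  92,762,787,  903] 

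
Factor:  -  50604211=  - 7^2*1032739^1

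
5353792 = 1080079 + 4273713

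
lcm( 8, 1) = 8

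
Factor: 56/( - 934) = -28/467=-2^2*7^1*467^( - 1) 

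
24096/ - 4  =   - 6024/1 =- 6024.00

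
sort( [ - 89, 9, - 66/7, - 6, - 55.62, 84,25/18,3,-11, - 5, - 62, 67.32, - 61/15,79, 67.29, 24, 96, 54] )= [ - 89, - 62, -55.62, - 11, - 66/7, - 6, - 5, - 61/15, 25/18, 3, 9, 24 , 54,67.29,67.32,79,84, 96]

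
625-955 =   -  330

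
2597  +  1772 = 4369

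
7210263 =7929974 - 719711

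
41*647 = 26527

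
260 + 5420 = 5680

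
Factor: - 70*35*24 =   -  58800=-2^4*3^1*5^2 *7^2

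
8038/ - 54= - 149+4/27 = - 148.85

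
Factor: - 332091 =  - 3^2*36899^1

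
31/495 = 31/495 = 0.06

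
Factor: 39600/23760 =3^( - 1)*5^1 = 5/3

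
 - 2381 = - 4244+1863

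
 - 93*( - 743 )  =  69099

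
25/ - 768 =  - 1 + 743/768 = -0.03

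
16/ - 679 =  - 16/679 = - 0.02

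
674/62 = 10+27/31 = 10.87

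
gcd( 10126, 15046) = 2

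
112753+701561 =814314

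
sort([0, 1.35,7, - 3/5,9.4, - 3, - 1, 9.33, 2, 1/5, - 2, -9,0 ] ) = [  -  9, - 3, - 2, - 1, - 3/5,0  ,  0,1/5,1.35,2, 7,  9.33, 9.4]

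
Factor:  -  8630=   -  2^1*5^1*863^1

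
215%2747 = 215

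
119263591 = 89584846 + 29678745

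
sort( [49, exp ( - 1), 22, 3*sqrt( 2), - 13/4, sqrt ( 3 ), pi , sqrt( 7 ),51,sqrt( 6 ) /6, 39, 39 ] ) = [ - 13/4, exp( - 1), sqrt ( 6) /6, sqrt( 3), sqrt( 7), pi, 3* sqrt( 2) , 22,39, 39,  49, 51 ]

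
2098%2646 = 2098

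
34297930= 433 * 79210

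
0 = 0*58963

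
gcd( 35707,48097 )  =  7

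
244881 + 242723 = 487604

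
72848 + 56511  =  129359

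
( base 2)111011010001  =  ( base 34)39J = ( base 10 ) 3793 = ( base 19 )a9c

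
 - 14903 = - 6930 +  - 7973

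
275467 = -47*(-5861 )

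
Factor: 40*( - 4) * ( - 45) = 2^5*3^2*5^2=7200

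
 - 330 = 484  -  814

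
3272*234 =765648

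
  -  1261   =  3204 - 4465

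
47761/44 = 1085 + 21/44=1085.48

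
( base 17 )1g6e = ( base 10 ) 9653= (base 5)302103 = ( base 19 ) 17E1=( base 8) 22665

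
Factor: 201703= 401^1 * 503^1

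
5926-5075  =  851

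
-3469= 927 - 4396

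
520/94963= 520/94963=0.01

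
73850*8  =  590800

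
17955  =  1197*15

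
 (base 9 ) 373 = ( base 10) 309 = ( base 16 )135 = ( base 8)465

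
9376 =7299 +2077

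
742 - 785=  - 43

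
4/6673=4/6673= 0.00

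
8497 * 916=7783252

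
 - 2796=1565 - 4361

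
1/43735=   1/43735  =  0.00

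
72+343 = 415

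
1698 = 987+711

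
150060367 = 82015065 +68045302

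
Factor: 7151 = 7151^1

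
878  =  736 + 142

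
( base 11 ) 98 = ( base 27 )3Q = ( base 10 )107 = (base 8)153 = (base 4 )1223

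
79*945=74655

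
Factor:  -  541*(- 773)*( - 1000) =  - 2^3*5^3*541^1*773^1 = - 418193000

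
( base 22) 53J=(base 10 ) 2505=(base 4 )213021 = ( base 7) 10206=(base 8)4711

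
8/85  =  8/85  =  0.09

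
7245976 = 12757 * 568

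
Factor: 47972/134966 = 2^1*13^( - 1)* 29^( - 1 )*67^1 =134/377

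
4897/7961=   4897/7961 = 0.62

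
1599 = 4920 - 3321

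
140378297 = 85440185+54938112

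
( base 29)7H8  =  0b1100011110100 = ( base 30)72S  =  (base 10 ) 6388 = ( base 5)201023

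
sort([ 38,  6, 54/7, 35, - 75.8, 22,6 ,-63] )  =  [-75.8,- 63,6, 6, 54/7,22, 35, 38]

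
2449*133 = 325717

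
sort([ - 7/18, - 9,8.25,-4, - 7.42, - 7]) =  [- 9, - 7.42, - 7, - 4, -7/18,  8.25]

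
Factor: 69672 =2^3*3^1*2903^1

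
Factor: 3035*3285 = 3^2*5^2*73^1*607^1  =  9969975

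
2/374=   1/187  =  0.01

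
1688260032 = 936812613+751447419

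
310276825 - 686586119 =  - 376309294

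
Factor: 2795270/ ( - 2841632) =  - 2^( - 4)*5^1*31^1*71^1*127^1*88801^(  -  1 ) = - 1397635/1420816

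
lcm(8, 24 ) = 24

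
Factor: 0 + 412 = 412 = 2^2*103^1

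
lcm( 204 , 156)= 2652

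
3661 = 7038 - 3377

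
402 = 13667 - 13265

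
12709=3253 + 9456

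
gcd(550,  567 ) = 1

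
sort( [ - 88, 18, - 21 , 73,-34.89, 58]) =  [-88, - 34.89,-21,18, 58,  73 ]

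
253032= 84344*3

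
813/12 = 67 + 3/4   =  67.75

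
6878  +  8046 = 14924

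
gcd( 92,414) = 46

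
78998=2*39499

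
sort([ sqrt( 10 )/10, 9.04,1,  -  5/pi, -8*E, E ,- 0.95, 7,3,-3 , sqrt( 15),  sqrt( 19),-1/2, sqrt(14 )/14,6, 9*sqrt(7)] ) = [ - 8*E, - 3, - 5/pi, - 0.95,- 1/2, sqrt (14 )/14,sqrt( 10 )/10, 1, E, 3,sqrt( 15) , sqrt( 19),  6, 7, 9.04,9*sqrt(7 )]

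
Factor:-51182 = - 2^1*157^1 * 163^1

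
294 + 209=503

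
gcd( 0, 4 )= 4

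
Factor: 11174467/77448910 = 2^( - 1)*5^ ( - 1)*7^( - 2)*11^( - 1) * 53^1*14369^(-1)*210839^1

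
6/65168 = 3/32584  =  0.00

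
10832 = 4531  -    -  6301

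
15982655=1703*9385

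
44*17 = 748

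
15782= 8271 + 7511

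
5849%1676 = 821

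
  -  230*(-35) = 8050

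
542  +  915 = 1457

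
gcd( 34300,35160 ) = 20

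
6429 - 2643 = 3786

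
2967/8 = 370 + 7/8 = 370.88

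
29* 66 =1914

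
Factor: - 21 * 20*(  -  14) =2^3*3^1*5^1*7^2 = 5880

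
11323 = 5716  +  5607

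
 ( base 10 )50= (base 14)38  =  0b110010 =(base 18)2E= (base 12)42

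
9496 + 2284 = 11780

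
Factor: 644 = 2^2*7^1*23^1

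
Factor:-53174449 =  - 1063^1 * 50023^1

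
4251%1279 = 414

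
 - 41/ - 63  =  41/63=0.65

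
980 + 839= 1819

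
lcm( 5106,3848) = 265512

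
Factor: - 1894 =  - 2^1*947^1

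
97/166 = 97/166= 0.58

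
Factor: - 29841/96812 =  - 2^(-2) *3^1*7^3*29^1*24203^( - 1 ) 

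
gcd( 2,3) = 1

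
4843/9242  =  4843/9242 = 0.52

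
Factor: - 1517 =  -  37^1*41^1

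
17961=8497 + 9464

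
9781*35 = 342335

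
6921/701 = 6921/701= 9.87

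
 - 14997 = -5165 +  - 9832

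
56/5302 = 28/2651=0.01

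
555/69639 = 185/23213  =  0.01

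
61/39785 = 61/39785 = 0.00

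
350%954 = 350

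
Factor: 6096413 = 41^1* 148693^1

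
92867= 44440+48427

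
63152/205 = 63152/205= 308.06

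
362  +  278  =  640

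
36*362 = 13032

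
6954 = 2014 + 4940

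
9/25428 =3/8476 =0.00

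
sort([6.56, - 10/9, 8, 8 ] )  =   [ - 10/9,  6.56, 8, 8 ] 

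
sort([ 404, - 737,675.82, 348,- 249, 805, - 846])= [ - 846, - 737, - 249,348, 404, 675.82, 805]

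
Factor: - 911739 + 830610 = -3^1 *27043^1  =  - 81129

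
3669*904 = 3316776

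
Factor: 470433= 3^1 * 191^1*821^1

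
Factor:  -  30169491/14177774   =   - 2^( - 1)*3^1 * 11^1*13^( - 1)*23^1 *101^ ( - 1)*5399^( - 1 )*  39749^1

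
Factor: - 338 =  - 2^1 * 13^2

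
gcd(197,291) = 1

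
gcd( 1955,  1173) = 391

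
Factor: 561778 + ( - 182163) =379615 =5^1*23^1*3301^1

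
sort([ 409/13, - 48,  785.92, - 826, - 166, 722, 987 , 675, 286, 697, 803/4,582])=[ - 826,-166, - 48, 409/13,803/4, 286 , 582,  675,697,  722,  785.92,  987] 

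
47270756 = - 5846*( - 8086)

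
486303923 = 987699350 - 501395427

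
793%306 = 181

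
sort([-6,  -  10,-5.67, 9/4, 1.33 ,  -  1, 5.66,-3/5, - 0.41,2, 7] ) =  [ - 10,  -  6, - 5.67, - 1, - 3/5, - 0.41 , 1.33, 2, 9/4, 5.66, 7 ] 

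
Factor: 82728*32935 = 2724646680=2^3 * 3^3* 5^1*7^1*383^1 * 941^1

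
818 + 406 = 1224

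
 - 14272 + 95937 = 81665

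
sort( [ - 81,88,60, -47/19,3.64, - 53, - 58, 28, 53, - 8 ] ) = [ - 81, - 58, - 53, - 8, - 47/19 , 3.64,28,53,  60,88]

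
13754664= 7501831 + 6252833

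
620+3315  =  3935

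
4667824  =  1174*3976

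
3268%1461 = 346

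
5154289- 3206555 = 1947734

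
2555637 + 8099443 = 10655080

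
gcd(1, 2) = 1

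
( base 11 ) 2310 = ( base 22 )660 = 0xbdc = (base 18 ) 96c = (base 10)3036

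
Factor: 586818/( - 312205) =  - 2^1 *3^3*5^(-1 ) *17^( - 1)*3673^(  -  1)*10867^1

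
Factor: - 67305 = - 3^1*  5^1*7^1* 641^1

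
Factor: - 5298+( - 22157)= - 27455= - 5^1*17^2*19^1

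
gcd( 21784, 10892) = 10892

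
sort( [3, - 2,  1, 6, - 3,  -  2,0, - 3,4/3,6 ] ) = [ - 3,  -  3, - 2 ,-2, 0,1 , 4/3,3,6,6 ] 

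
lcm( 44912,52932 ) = 1482096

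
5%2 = 1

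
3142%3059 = 83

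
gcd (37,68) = 1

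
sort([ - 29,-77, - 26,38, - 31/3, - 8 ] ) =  [ - 77, - 29, - 26, - 31/3, - 8,38] 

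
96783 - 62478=34305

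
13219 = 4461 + 8758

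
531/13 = 531/13= 40.85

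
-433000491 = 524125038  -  957125529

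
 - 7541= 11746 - 19287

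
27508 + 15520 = 43028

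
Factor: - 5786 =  - 2^1*11^1*263^1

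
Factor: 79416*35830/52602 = 474245880/8767 =2^3*3^1*5^1*11^( - 1 ) * 797^( - 1 )*1103^1*3583^1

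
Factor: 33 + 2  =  35 = 5^1* 7^1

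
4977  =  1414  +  3563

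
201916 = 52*3883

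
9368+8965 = 18333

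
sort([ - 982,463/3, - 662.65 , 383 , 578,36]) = [ - 982,  -  662.65,36,463/3,383,578 ] 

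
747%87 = 51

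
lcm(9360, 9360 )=9360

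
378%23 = 10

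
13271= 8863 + 4408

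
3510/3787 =3510/3787 = 0.93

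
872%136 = 56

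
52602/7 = 7514  +  4/7 = 7514.57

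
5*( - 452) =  - 2260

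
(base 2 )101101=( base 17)2b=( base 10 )45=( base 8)55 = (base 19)27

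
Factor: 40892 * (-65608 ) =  - 2^5*59^1*139^1 * 10223^1= - 2682842336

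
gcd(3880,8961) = 1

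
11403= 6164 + 5239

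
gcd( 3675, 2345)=35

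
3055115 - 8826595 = - 5771480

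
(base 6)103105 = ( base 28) am9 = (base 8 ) 20421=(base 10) 8465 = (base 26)cdf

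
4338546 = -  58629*( - 74 ) 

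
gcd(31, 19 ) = 1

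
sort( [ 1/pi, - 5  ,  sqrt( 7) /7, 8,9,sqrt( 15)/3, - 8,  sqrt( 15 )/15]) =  [  -  8, - 5,sqrt( 15)/15,1/pi, sqrt( 7)/7,sqrt(15)/3,8,  9]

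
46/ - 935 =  - 46/935 = - 0.05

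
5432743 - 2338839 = 3093904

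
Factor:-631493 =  - 103^1*6131^1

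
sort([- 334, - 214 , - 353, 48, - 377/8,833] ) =[ - 353,-334, - 214, -377/8,48, 833]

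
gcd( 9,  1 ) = 1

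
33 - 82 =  - 49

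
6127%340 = 7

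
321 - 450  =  -129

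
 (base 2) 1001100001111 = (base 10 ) 4879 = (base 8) 11417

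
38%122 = 38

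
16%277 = 16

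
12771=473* 27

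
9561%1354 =83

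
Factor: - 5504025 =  - 3^1  *  5^2*73387^1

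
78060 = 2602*30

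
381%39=30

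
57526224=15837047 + 41689177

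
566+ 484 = 1050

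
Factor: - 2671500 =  - 2^2*3^1*5^3*13^1*137^1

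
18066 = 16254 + 1812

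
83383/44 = 83383/44 = 1895.07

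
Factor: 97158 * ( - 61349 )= - 5960546142= - 2^1*3^1*31^1 * 1979^1*16193^1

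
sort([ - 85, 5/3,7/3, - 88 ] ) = [ - 88, - 85,5/3, 7/3 ] 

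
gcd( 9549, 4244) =1061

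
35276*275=9700900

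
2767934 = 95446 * 29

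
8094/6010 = 4047/3005 = 1.35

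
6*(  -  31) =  - 186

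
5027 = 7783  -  2756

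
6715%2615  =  1485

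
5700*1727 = 9843900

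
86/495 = 86/495 = 0.17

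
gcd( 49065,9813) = 9813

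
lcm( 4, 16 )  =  16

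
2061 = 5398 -3337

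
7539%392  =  91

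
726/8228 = 3/34 = 0.09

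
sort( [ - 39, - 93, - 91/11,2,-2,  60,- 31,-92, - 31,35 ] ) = [-93,-92, - 39,  -  31, - 31,  -  91/11, -2,2,  35,60]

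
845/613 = 845/613 = 1.38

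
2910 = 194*15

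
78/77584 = 3/2984= 0.00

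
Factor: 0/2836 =0^1 = 0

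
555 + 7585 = 8140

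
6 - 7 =-1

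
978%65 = 3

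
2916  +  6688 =9604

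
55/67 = 55/67 = 0.82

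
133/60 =2 + 13/60  =  2.22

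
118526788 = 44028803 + 74497985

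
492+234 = 726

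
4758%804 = 738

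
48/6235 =48/6235= 0.01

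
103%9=4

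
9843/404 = 24 + 147/404 = 24.36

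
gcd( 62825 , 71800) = 8975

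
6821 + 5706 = 12527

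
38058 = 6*6343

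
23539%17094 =6445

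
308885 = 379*815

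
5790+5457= 11247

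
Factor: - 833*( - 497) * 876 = 362664876 = 2^2*3^1 * 7^3 *17^1*71^1*73^1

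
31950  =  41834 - 9884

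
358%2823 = 358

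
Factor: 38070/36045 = 94/89 = 2^1*47^1*89^(-1)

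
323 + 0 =323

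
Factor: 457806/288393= 152602/96131 = 2^1 * 7^( - 1)*31^(-1 )*41^1 * 443^( - 1)*1861^1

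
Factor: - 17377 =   -  17377^1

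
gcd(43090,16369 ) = 1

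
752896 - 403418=349478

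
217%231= 217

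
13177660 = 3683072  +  9494588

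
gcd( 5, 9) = 1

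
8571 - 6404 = 2167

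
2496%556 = 272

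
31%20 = 11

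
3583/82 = 43 + 57/82 = 43.70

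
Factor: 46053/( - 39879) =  -3^( - 1 )*17^1 * 43^1* 211^( - 1 ) = - 731/633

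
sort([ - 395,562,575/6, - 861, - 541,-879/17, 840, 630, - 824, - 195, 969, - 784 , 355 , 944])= [ - 861, - 824, - 784,-541,-395,  -  195, - 879/17, 575/6, 355, 562,630 , 840, 944 , 969]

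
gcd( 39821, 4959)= 1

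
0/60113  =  0 = 0.00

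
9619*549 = 5280831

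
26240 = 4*6560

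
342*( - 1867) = -638514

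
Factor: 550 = 2^1* 5^2*11^1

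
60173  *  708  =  42602484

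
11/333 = 11/333 = 0.03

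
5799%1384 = 263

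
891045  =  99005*9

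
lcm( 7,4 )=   28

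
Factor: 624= 2^4 * 3^1*13^1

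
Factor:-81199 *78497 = - 6373877903 = - 78497^1*81199^1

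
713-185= 528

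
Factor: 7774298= 2^1*7^1*555307^1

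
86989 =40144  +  46845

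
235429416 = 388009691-152580275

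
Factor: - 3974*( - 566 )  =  2^2 *283^1 * 1987^1 = 2249284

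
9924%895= 79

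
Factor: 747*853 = 637191  =  3^2*83^1 * 853^1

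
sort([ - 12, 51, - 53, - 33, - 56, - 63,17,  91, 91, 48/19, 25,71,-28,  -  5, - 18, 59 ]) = [ - 63, - 56, - 53, - 33, - 28, - 18, -12, - 5, 48/19, 17, 25, 51, 59, 71, 91, 91 ] 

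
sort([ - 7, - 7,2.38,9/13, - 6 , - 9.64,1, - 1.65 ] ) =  [ -9.64, - 7,-7 ,- 6, - 1.65, 9/13,1,2.38 ]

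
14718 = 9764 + 4954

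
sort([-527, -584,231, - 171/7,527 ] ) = [ - 584, - 527, - 171/7  ,  231 , 527 ] 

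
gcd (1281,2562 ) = 1281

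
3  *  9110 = 27330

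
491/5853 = 491/5853 = 0.08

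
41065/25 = 1642 +3/5 = 1642.60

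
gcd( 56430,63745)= 1045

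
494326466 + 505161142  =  999487608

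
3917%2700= 1217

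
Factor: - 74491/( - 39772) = 2^ ( - 2 )*61^(-1 )*457^1 = 457/244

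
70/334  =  35/167 = 0.21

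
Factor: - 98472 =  - 2^3*3^1*11^1*373^1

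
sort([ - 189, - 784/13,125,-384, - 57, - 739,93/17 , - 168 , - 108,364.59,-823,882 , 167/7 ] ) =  [ - 823, - 739,- 384, - 189, - 168, - 108 , - 784/13, - 57 , 93/17, 167/7,125,364.59,882 ] 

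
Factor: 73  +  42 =5^1*23^1 = 115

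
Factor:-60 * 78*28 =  - 2^5*3^2*5^1* 7^1*13^1 =-131040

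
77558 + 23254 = 100812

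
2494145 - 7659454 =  - 5165309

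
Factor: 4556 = 2^2*17^1*67^1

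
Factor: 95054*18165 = 2^1*3^1 * 5^1*7^1*173^1 * 47527^1 =1726655910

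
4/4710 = 2/2355 = 0.00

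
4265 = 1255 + 3010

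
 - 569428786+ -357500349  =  -926929135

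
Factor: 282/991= 2^1*3^1 *47^1 * 991^( - 1)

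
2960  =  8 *370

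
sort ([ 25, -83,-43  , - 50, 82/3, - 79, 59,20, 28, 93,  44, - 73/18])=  [  -  83, - 79, - 50, - 43, - 73/18,20,25  ,  82/3, 28,44, 59,93]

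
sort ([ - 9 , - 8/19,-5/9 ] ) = [ -9, - 5/9, - 8/19] 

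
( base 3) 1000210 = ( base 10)750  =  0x2ee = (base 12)526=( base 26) 12m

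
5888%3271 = 2617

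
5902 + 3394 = 9296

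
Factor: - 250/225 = -10/9 = - 2^1*3^( - 2 )*5^1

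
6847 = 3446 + 3401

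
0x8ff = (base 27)348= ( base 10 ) 2303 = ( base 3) 10011022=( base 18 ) 71H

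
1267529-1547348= - 279819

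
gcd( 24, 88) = 8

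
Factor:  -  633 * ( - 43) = 27219 = 3^1*43^1 * 211^1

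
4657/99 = 47 + 4/99 =47.04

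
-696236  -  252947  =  -949183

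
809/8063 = 809/8063 = 0.10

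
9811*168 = 1648248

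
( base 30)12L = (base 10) 981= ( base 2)1111010101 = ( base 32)ul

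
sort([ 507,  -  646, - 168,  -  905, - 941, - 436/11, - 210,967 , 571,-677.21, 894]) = [ - 941, - 905, - 677.21, - 646, - 210, - 168,-436/11, 507, 571,894,967 ]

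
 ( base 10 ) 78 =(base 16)4E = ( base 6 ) 210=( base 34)2A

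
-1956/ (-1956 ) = 1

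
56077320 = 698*80340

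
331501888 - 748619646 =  - 417117758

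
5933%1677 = 902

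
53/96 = 53/96 = 0.55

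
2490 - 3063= -573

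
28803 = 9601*3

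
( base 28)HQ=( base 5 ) 4002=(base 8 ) 766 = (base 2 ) 111110110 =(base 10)502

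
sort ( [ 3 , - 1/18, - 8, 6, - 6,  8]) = [-8, - 6, - 1/18, 3, 6, 8]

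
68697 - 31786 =36911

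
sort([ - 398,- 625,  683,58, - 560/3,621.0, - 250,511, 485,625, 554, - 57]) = [ - 625, - 398 , - 250, - 560/3,-57,58, 485,511, 554, 621.0,625,683 ] 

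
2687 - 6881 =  - 4194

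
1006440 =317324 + 689116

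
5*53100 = 265500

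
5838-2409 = 3429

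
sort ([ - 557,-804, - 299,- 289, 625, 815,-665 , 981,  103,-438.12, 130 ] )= [ - 804,-665,-557 ,- 438.12,-299, - 289, 103,  130 , 625, 815, 981]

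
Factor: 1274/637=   2^1 =2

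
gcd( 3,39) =3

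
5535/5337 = 615/593  =  1.04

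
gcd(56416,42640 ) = 656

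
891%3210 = 891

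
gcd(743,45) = 1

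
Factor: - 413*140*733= -42382060  =  - 2^2*5^1*7^2 * 59^1 * 733^1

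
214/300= 107/150 = 0.71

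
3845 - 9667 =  - 5822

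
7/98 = 1/14 =0.07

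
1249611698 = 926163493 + 323448205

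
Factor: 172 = 2^2*43^1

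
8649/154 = 56 + 25/154 = 56.16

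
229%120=109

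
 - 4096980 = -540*7587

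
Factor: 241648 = 2^4*11^1 * 1373^1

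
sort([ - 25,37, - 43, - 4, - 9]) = [ - 43,-25, - 9, - 4 , 37 ] 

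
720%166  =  56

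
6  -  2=4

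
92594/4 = 46297/2 = 23148.50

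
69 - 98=-29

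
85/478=85/478 = 0.18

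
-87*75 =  - 6525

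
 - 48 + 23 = - 25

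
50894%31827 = 19067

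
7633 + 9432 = 17065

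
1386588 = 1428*971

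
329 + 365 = 694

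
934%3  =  1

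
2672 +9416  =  12088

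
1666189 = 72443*23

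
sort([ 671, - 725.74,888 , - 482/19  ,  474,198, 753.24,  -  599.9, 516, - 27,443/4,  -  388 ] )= [-725.74,-599.9, - 388,-27, -482/19, 443/4, 198,474,516, 671, 753.24,888]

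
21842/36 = 606 +13/18  =  606.72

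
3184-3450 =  - 266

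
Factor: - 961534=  - 2^1*7^1*173^1 * 397^1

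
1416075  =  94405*15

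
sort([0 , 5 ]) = [0,5 ]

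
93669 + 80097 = 173766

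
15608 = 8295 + 7313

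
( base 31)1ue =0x771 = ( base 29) 27K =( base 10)1905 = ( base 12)1129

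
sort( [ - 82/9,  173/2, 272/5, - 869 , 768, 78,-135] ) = [ - 869, - 135, - 82/9, 272/5, 78,  173/2 , 768 ] 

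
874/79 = 874/79 = 11.06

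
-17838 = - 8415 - 9423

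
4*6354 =25416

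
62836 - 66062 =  - 3226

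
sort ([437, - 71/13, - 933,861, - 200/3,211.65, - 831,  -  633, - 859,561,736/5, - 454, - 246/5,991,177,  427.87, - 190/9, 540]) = [ - 933, - 859,-831, - 633,  -  454, - 200/3, - 246/5, - 190/9, - 71/13,736/5,177, 211.65,427.87, 437, 540, 561, 861,991] 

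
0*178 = 0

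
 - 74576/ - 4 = 18644/1 = 18644.00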